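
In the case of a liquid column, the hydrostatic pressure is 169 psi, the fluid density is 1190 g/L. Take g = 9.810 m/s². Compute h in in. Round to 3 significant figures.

Rearranging P = ρ·g·h for h: h = P/(ρ·g).
P = 169 psi = 1.165×10^6 Pa; ρ = 1190 g/L = 1190 kg/m³; g = 9.810 m/s².
h = 99.81 m
99.81 m × (1 in / 0.02540 m) = 3930 in

3930 in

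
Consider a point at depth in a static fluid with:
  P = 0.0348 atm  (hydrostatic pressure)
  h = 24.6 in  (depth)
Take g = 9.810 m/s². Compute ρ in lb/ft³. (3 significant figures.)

35.9 lb/ft³

Rearranging: ρ = P/(g·h).
P = 0.0348 atm = 3526 Pa; h = 24.6 in = 0.6248 m; g = 9.810 m/s².
ρ = 575.3 kg/m³
575.3 kg/m³ × (1 lb/ft³ / 16.02 kg/m³) = 35.91 lb/ft³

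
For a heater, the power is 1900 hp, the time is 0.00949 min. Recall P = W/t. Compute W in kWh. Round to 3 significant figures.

Rearranging P = W/t for W: W = P·t.
P = 1900 hp = 1.417×10^6 W; t = 0.00949 min = 0.5694 s.
W = 8.067×10^5 J
8.067×10^5 J × (1 kWh / 3.600×10^6 J) = 0.2241 kWh

0.224 kWh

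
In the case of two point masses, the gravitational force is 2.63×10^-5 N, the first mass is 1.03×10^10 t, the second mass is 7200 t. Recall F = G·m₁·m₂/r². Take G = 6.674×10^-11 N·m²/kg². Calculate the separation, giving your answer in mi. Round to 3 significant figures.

Rearranging F = G·m₁·m₂/r² for r: r = √(G·m₁m₂/F).
F = 2.63×10^-5 N; m₁ = 1.03×10^10 t = 1.030×10^13 kg; m₂ = 7200 t = 7.200×10^6 kg; G = 6.674×10^-11 N·m²/kg².
r = 1.372×10^7 m
1.372×10^7 m × (1 mi / 1609 m) = 8524 mi

8520 mi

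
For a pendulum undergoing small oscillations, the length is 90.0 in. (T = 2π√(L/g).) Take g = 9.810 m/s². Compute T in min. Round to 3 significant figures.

0.0506 min

T is given directly by: T = 2π√(L/g).
L = 90.0 in = 2.286 m; g = 9.810 m/s².
T = 3.033 s
3.033 s × (1 min / 60.00 s) = 0.05055 min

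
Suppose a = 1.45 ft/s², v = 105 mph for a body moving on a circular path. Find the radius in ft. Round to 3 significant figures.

16400 ft

Rearranging: r = v²/a.
a = 1.45 ft/s² = 0.4420 m/s²; v = 105 mph = 46.94 m/s.
r = 4985 m
4985 m × (1 ft / 0.3048 m) = 16356 ft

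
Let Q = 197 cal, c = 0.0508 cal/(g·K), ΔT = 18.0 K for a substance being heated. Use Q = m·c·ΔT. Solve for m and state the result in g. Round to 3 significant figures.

Rearranging: m = Q/(c·ΔT).
Q = 197 cal = 824.2 J; c = 0.0508 cal/(g·K) = 212.5 J/(kg·K); ΔT = 18.0 K.
m = 0.2154 kg
0.2154 kg × (1 g / 0.001000 kg) = 215.4 g

215 g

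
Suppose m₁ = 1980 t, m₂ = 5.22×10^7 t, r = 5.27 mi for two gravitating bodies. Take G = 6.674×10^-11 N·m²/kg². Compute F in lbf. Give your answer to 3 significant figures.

0.0216 lbf

F is given directly by: F = Gm₁m₂/r².
m₁ = 1980 t = 1.980×10^6 kg; m₂ = 5.22×10^7 t = 5.220×10^10 kg; r = 5.27 mi = 8481 m; G = 6.674×10^-11 N·m²/kg².
F = 0.09590 N  (the unit combination reduces to kg·m/s² = N)
0.09590 N × (1 lbf / 4.448 N) = 0.02156 lbf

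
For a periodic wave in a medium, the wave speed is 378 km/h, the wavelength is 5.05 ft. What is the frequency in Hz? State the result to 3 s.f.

Rearranging: f = v/λ.
v = 378 km/h = 105.0 m/s; λ = 5.05 ft = 1.539 m.
f = 68.22 Hz

68.2 Hz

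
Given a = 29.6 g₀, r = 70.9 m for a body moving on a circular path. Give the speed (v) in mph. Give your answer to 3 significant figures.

Solving a = v²/r for v: v = √(a·r).
a = 29.6 g₀ = 290.3 m/s²; r = 70.9 m.
v = 143.5 m/s
143.5 m/s × (1 mph / 0.4470 m/s) = 320.9 mph

321 mph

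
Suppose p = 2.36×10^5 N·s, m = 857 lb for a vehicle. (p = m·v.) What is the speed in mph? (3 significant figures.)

Rearranging: v = p/m.
p = 2.36×10^5 N·s = 2.360×10^5 kg·m/s; m = 857 lb = 388.7 kg.
v = 607.1 m/s
607.1 m/s × (1 mph / 0.4470 m/s) = 1358 mph

1360 mph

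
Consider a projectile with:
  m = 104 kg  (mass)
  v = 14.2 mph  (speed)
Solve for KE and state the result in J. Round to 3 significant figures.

Directly: KE = ½mv².
m = 104 kg; v = 14.2 mph = 6.348 m/s.
KE = 2095 J

2100 J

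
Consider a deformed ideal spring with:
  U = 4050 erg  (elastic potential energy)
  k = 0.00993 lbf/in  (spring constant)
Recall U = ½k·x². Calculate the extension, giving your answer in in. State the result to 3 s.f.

Rearranging: x = √(2U/k).
U = 4050 erg = 4.050×10^-4 J; k = 0.00993 lbf/in = 1.739 N/m.
x = 0.02158 m
0.02158 m × (1 in / 0.02540 m) = 0.8497 in

0.850 in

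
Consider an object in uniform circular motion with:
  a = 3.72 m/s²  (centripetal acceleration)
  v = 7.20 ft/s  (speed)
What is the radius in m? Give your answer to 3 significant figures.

Solving a = v²/r for r: r = v²/a.
a = 3.72 m/s²; v = 7.20 ft/s = 2.195 m/s.
r = 1.295 m

1.29 m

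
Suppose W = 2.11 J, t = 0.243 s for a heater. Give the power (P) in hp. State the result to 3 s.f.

P is given directly by: P = W/t.
W = 2.11 J; t = 0.243 s.
P = 8.683 W
8.683 W × (1 hp / 745.7 W) = 0.01164 hp

0.0116 hp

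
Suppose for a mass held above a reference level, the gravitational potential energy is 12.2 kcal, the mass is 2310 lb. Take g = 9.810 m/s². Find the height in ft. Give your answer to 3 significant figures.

Solving PE = m·g·h for h: h = PE/(m·g).
PE = 12.2 kcal = 51045 J; m = 2310 lb = 1048 kg; g = 9.810 m/s².
h = 4.966 m
4.966 m × (1 ft / 0.3048 m) = 16.29 ft

16.3 ft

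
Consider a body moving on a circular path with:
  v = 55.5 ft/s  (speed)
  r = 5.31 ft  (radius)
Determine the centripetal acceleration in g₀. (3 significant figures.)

18.0 g₀

Directly: a = v²/r.
v = 55.5 ft/s = 16.92 m/s; r = 5.31 ft = 1.618 m.
a = 176.8 m/s²
176.8 m/s² × (1 g₀ / 9.807 m/s²) = 18.03 g₀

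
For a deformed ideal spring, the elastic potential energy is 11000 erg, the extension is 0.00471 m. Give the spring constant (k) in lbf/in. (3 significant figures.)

0.566 lbf/in

Solving U = ½k·x² for k: k = 2U/x².
U = 11000 erg = 0.001100 J; x = 0.00471 m.
k = 99.17 N/m
99.17 N/m × (1 lbf/in / 175.1 N/m) = 0.5663 lbf/in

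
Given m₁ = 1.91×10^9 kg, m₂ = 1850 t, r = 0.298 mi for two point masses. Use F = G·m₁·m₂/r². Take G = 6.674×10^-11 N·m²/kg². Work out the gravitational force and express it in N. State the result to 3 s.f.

1.03 N

Directly: F = Gm₁m₂/r².
m₁ = 1.91×10^9 kg; m₂ = 1850 t = 1.850×10^6 kg; r = 0.298 mi = 479.6 m; G = 6.674×10^-11 N·m²/kg².
F = 1.025 N  (the unit combination reduces to kg·m/s² = N)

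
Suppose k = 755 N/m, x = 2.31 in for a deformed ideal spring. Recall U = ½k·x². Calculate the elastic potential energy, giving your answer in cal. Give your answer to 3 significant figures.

U is given directly by: U = ½kx².
k = 755 N/m; x = 2.31 in = 0.05867 m.
U = 1.300 J
1.300 J × (1 cal / 4.184 J) = 0.3106 cal

0.311 cal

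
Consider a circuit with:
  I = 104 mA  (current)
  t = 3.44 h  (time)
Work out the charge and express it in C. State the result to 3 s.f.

1290 C

q is given directly by: q = It.
I = 104 mA = 0.1040 A; t = 3.44 h = 12384 s.
q = 1288 C  (the unit combination reduces to A·s = C)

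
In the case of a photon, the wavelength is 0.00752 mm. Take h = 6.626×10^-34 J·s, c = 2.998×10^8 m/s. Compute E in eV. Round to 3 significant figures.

0.165 eV

E is given directly by: E = hc/λ.
λ = 0.00752 mm = 7.520×10^-6 m; h = 6.626×10^-34 J·s; c = 2.998×10^8 m/s.
E = 2.642×10^-20 J  (the unit combination reduces to kg·m²/s² = J)
2.642×10^-20 J × (1 eV / 1.602×10^-19 J) = 0.1649 eV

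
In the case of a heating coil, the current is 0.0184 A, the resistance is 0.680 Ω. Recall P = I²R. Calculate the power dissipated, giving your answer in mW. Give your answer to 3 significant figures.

Directly: P = I²R.
I = 0.0184 A; R = 0.680 Ω.
P = 2.302×10^-4 W  (the unit combination reduces to kg·m²/s³ = W)
2.302×10^-4 W × (1 mW / 0.001000 W) = 0.2302 mW

0.230 mW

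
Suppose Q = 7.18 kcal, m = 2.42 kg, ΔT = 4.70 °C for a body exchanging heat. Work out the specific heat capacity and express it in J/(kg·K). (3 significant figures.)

Rearranging: c = Q/(m·ΔT).
Q = 7.18 kcal = 30041 J; m = 2.42 kg; ΔT = 4.70 °C = 4.700 K.
c = 2641 J/(kg·K)

2640 J/(kg·K)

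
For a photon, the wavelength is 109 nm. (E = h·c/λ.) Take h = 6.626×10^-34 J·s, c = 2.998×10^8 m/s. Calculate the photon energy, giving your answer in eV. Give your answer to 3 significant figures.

11.4 eV

Directly: E = hc/λ.
λ = 109 nm = 1.090×10^-7 m; h = 6.626×10^-34 J·s; c = 2.998×10^8 m/s.
E = 1.822×10^-18 J  (the unit combination reduces to kg·m²/s² = J)
1.822×10^-18 J × (1 eV / 1.602×10^-19 J) = 11.37 eV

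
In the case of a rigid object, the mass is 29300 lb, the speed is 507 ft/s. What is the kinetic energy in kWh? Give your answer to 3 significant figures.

KE is given directly by: KE = ½mv².
m = 29300 lb = 13290 kg; v = 507 ft/s = 154.5 m/s.
KE = 1.587×10^8 J
1.587×10^8 J × (1 kWh / 3.600×10^6 J) = 44.08 kWh

44.1 kWh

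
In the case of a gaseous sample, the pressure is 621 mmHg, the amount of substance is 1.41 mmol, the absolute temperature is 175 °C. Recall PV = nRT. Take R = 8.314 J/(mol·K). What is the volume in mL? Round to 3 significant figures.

Rearranging PV = nRT for V: V = nRT/P.
P = 621 mmHg = 82793 Pa; n = 1.41 mmol = 0.001410 mol; T = 175 °C = 448.1 K; R = 8.314 J/(mol·K).
V = 6.345×10^-5 m³
6.345×10^-5 m³ × (1 mL / 1.000×10^-6 m³) = 63.45 mL

63.5 mL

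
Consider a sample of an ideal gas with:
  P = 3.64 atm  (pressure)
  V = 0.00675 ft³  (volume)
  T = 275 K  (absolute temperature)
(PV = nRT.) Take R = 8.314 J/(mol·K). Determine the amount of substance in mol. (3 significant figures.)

Solving PV = nRT for n: n = PV/(RT).
P = 3.64 atm = 3.688×10^5 Pa; V = 0.00675 ft³ = 1.911×10^-4 m³; T = 275 K; R = 8.314 J/(mol·K).
n = 0.03083 mol

0.0308 mol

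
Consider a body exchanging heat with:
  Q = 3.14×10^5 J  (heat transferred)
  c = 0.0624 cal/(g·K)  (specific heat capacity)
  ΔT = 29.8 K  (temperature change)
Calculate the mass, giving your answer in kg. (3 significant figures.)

Solving Q = m·c·ΔT for m: m = Q/(c·ΔT).
Q = 3.14×10^5 J; c = 0.0624 cal/(g·K) = 261.1 J/(kg·K); ΔT = 29.8 K.
m = 40.36 kg

40.4 kg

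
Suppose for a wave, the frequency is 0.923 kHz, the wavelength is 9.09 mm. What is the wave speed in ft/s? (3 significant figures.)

27.5 ft/s

Directly: v = fλ.
f = 0.923 kHz = 923.0 Hz; λ = 9.09 mm = 0.009090 m.
v = 8.390 m/s
8.390 m/s × (1 ft/s / 0.3048 m/s) = 27.53 ft/s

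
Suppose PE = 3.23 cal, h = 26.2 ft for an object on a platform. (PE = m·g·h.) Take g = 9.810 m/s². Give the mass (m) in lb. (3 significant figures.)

0.380 lb

Rearranging: m = PE/(g·h).
PE = 3.23 cal = 13.51 J; h = 26.2 ft = 7.986 m; g = 9.810 m/s².
m = 0.1725 kg
0.1725 kg × (1 lb / 0.4536 kg) = 0.3803 lb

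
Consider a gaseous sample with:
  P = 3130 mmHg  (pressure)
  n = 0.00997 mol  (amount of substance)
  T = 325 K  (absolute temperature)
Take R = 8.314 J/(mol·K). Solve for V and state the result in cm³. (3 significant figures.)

From the ideal-gas law: V = nRT/P.
P = 3130 mmHg = 4.173×10^5 Pa; n = 0.00997 mol; T = 325 K; R = 8.314 J/(mol·K).
V = 6.456×10^-5 m³
6.456×10^-5 m³ × (1 cm³ / 1.000×10^-6 m³) = 64.56 cm³

64.6 cm³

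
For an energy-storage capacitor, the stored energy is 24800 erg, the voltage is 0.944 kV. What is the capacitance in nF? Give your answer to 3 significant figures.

Rearranging E = ½C·V² for C: C = 2E/V².
E = 24800 erg = 0.002480 J; V = 0.944 kV = 944.0 V.
C = 5.566×10^-9 F
5.566×10^-9 F × (1 nF / 1.000×10^-9 F) = 5.566 nF

5.57 nF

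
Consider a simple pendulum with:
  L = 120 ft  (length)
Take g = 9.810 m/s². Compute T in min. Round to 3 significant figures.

T is given directly by: T = 2π√(L/g).
L = 120 ft = 36.58 m; g = 9.810 m/s².
T = 12.13 s
12.13 s × (1 min / 60.00 s) = 0.2022 min

0.202 min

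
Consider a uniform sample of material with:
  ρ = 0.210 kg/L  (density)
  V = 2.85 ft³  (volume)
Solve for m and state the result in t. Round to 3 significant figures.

0.0169 t

Rearranging ρ = m/V for m: m = ρV.
ρ = 0.210 kg/L = 210.0 kg/m³; V = 2.85 ft³ = 0.08070 m³.
m = 16.95 kg
16.95 kg × (1 t / 1000 kg) = 0.01695 t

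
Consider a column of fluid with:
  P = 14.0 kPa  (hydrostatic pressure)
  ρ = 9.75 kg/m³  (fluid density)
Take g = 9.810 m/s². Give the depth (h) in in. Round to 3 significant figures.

Rearranging: h = P/(ρ·g).
P = 14.0 kPa = 14000 Pa; ρ = 9.75 kg/m³; g = 9.810 m/s².
h = 146.4 m
146.4 m × (1 in / 0.02540 m) = 5763 in

5760 in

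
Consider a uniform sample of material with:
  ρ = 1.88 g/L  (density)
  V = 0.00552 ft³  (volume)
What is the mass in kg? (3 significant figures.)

2.94×10^-4 kg

Solving ρ = m/V for m: m = ρV.
ρ = 1.88 g/L = 1.880 kg/m³; V = 0.00552 ft³ = 1.563×10^-4 m³.
m = 2.939×10^-4 kg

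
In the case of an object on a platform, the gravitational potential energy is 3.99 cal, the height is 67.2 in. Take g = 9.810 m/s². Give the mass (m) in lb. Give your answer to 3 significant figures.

Solving PE = m·g·h for m: m = PE/(g·h).
PE = 3.99 cal = 16.69 J; h = 67.2 in = 1.707 m; g = 9.810 m/s².
m = 0.9970 kg
0.9970 kg × (1 lb / 0.4536 kg) = 2.198 lb

2.20 lb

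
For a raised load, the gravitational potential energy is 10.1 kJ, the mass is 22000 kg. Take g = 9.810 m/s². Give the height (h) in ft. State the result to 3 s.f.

Rearranging PE = m·g·h for h: h = PE/(m·g).
PE = 10.1 kJ = 10100 J; m = 22000 kg; g = 9.810 m/s².
h = 0.04680 m
0.04680 m × (1 ft / 0.3048 m) = 0.1535 ft

0.154 ft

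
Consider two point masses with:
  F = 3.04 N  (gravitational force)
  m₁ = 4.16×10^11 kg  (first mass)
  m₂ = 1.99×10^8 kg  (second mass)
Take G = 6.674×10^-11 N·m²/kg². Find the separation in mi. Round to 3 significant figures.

26.5 mi

Rearranging: r = √(G·m₁m₂/F).
F = 3.04 N; m₁ = 4.16×10^11 kg; m₂ = 1.99×10^8 kg; G = 6.674×10^-11 N·m²/kg².
r = 42631 m
42631 m × (1 mi / 1609 m) = 26.49 mi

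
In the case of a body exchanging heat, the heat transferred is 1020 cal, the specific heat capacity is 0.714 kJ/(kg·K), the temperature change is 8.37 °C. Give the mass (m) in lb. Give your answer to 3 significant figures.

Rearranging Q = m·c·ΔT for m: m = Q/(c·ΔT).
Q = 1020 cal = 4268 J; c = 0.714 kJ/(kg·K) = 714.0 J/(kg·K); ΔT = 8.37 °C = 8.370 K.
m = 0.7141 kg
0.7141 kg × (1 lb / 0.4536 kg) = 1.574 lb

1.57 lb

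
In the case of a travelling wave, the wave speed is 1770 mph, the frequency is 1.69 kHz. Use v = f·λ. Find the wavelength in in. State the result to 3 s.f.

18.4 in

Solving v = f·λ for λ: λ = v/f.
v = 1770 mph = 791.3 m/s; f = 1.69 kHz = 1690 Hz.
λ = 0.4682 m
0.4682 m × (1 in / 0.02540 m) = 18.43 in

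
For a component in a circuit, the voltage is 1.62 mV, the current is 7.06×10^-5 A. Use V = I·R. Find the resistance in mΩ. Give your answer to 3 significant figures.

22900 mΩ

From Ohm's law: R = V/I.
V = 1.62 mV = 0.001620 V; I = 7.06×10^-5 A.
R = 22.95 Ω
22.95 Ω × (1 mΩ / 0.001000 Ω) = 22946 mΩ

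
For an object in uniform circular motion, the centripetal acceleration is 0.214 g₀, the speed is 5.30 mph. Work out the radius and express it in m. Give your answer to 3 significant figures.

2.67 m

Rearranging: r = v²/a.
a = 0.214 g₀ = 2.099 m/s²; v = 5.30 mph = 2.369 m/s.
r = 2.675 m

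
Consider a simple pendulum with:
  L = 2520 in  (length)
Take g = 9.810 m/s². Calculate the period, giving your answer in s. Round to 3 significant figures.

Directly: T = 2π√(L/g).
L = 2520 in = 64.01 m; g = 9.810 m/s².
T = 16.05 s

16.0 s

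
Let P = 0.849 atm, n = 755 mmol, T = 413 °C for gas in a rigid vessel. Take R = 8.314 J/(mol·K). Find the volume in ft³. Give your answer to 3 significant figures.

Rearranging: V = nRT/P.
P = 0.849 atm = 86025 Pa; n = 755 mmol = 0.7550 mol; T = 413 °C = 686.1 K; R = 8.314 J/(mol·K).
V = 0.05007 m³
0.05007 m³ × (1 ft³ / 0.02832 m³) = 1.768 ft³

1.77 ft³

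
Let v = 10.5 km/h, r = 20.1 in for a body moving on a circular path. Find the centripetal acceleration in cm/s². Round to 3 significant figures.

a is given directly by: a = v²/r.
v = 10.5 km/h = 2.917 m/s; r = 20.1 in = 0.5105 m.
a = 16.66 m/s²
16.66 m/s² × (1 cm/s² / 0.01000 m/s²) = 1666 cm/s²

1670 cm/s²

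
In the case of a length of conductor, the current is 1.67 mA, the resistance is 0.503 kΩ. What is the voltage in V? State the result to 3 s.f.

0.840 V

V is given directly by: V = IR.
I = 1.67 mA = 0.001670 A; R = 0.503 kΩ = 503.0 Ω.
V = 0.8400 V  (the unit combination reduces to kg·m²/(A·s³) = V)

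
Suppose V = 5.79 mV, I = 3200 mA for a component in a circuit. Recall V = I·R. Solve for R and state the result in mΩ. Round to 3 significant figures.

1.81 mΩ

From Ohm's law: R = V/I.
V = 5.79 mV = 0.005790 V; I = 3200 mA = 3.200 A.
R = 0.001809 Ω
0.001809 Ω × (1 mΩ / 0.001000 Ω) = 1.809 mΩ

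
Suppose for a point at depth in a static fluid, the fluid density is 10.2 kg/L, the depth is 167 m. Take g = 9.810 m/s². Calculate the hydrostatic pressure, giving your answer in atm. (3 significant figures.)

Directly: P = ρgh.
ρ = 10.2 kg/L = 10200 kg/m³; h = 167 m; g = 9.810 m/s².
P = 1.671×10^7 Pa
1.671×10^7 Pa × (1 atm / 1.013×10^5 Pa) = 164.9 atm

165 atm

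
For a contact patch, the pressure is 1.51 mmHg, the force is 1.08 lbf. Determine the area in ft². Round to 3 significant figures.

0.257 ft²

Rearranging P = F/A for A: A = F/P.
P = 1.51 mmHg = 201.3 Pa; F = 1.08 lbf = 4.804 N.
A = 0.02386 m²
0.02386 m² × (1 ft² / 0.09290 m²) = 0.2569 ft²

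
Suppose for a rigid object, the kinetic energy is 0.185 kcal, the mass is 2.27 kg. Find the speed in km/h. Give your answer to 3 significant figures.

Rearranging KE = ½mv² for v: v = √(2·KE/m).
KE = 0.185 kcal = 774.0 J; m = 2.27 kg.
v = 26.11 m/s
26.11 m/s × (1 km/h / 0.2778 m/s) = 94.01 km/h

94.0 km/h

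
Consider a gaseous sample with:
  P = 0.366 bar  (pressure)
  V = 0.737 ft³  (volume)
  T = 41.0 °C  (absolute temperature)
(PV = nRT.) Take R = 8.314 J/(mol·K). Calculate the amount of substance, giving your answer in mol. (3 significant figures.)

From the ideal-gas law: n = PV/(RT).
P = 0.366 bar = 36600 Pa; V = 0.737 ft³ = 0.02087 m³; T = 41.0 °C = 314.1 K; R = 8.314 J/(mol·K).
n = 0.2924 mol

0.292 mol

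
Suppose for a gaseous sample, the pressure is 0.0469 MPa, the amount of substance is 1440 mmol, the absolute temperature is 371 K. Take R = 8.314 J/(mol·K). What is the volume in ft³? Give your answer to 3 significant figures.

From the ideal-gas law: V = nRT/P.
P = 0.0469 MPa = 46900 Pa; n = 1440 mmol = 1.440 mol; T = 371 K; R = 8.314 J/(mol·K).
V = 0.09471 m³
0.09471 m³ × (1 ft³ / 0.02832 m³) = 3.344 ft³

3.34 ft³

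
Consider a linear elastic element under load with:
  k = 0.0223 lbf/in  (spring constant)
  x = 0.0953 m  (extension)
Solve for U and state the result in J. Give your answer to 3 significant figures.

U is given directly by: U = ½kx².
k = 0.0223 lbf/in = 3.905 N/m; x = 0.0953 m.
U = 0.01773 J

0.0177 J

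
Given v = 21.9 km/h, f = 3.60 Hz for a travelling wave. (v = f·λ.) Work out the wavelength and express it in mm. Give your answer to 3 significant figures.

1690 mm

Rearranging: λ = v/f.
v = 21.9 km/h = 6.083 m/s; f = 3.60 Hz.
λ = 1.690 m
1.690 m × (1 mm / 0.001000 m) = 1690 mm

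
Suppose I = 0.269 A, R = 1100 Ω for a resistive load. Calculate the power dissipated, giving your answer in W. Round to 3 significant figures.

79.6 W

Directly: P = I²R.
I = 0.269 A; R = 1100 Ω.
P = 79.60 W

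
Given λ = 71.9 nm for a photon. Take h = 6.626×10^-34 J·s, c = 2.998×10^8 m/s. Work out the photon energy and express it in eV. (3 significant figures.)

Directly: E = hc/λ.
λ = 71.9 nm = 7.190×10^-8 m; h = 6.626×10^-34 J·s; c = 2.998×10^8 m/s.
E = 2.763×10^-18 J
2.763×10^-18 J × (1 eV / 1.602×10^-19 J) = 17.24 eV

17.2 eV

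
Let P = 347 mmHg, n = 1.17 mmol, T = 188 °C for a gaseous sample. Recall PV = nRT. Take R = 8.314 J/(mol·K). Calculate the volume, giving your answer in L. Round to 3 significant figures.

Rearranging: V = nRT/P.
P = 347 mmHg = 46263 Pa; n = 1.17 mmol = 0.001170 mol; T = 188 °C = 461.1 K; R = 8.314 J/(mol·K).
V = 9.696×10^-5 m³
9.696×10^-5 m³ × (1 L / 0.001000 m³) = 0.09696 L

0.0970 L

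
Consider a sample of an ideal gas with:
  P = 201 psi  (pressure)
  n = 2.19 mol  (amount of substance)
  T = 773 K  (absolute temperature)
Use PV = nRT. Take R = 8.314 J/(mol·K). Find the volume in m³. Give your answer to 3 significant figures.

Rearranging PV = nRT for V: V = nRT/P.
P = 201 psi = 1.386×10^6 Pa; n = 2.19 mol; T = 773 K; R = 8.314 J/(mol·K).
V = 0.01016 m³

0.0102 m³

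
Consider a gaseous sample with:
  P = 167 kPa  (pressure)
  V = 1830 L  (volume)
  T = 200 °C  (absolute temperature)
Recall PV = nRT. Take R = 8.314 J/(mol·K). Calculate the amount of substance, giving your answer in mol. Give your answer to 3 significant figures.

Rearranging: n = PV/(RT).
P = 167 kPa = 1.670×10^5 Pa; V = 1830 L = 1.830 m³; T = 200 °C = 473.1 K; R = 8.314 J/(mol·K).
n = 77.69 mol

77.7 mol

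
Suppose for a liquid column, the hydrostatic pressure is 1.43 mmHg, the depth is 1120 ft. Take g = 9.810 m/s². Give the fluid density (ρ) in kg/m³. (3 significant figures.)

0.0569 kg/m³

Solving P = ρ·g·h for ρ: ρ = P/(g·h).
P = 1.43 mmHg = 190.7 Pa; h = 1120 ft = 341.4 m; g = 9.810 m/s².
ρ = 0.05693 kg/m³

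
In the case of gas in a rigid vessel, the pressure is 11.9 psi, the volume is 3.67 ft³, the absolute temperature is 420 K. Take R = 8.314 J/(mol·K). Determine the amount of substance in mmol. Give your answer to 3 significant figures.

2440 mmol

From the ideal-gas law: n = PV/(RT).
P = 11.9 psi = 82048 Pa; V = 3.67 ft³ = 0.1039 m³; T = 420 K; R = 8.314 J/(mol·K).
n = 2.442 mol
2.442 mol × (1 mmol / 0.001000 mol) = 2442 mmol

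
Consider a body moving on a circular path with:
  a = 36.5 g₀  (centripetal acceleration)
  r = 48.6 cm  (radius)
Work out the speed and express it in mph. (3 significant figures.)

29.5 mph

Rearranging a = v²/r for v: v = √(a·r).
a = 36.5 g₀ = 357.9 m/s²; r = 48.6 cm = 0.4860 m.
v = 13.19 m/s
13.19 m/s × (1 mph / 0.4470 m/s) = 29.50 mph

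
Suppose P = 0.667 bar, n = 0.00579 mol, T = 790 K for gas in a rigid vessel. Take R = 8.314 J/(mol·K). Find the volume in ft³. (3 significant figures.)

0.0201 ft³

From the ideal-gas law: V = nRT/P.
P = 0.667 bar = 66700 Pa; n = 0.00579 mol; T = 790 K; R = 8.314 J/(mol·K).
V = 5.702×10^-4 m³
5.702×10^-4 m³ × (1 ft³ / 0.02832 m³) = 0.02013 ft³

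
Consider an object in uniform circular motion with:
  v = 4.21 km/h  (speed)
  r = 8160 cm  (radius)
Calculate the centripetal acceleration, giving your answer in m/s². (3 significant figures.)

a is given directly by: a = v²/r.
v = 4.21 km/h = 1.169 m/s; r = 8160 cm = 81.60 m.
a = 0.01676 m/s²

0.0168 m/s²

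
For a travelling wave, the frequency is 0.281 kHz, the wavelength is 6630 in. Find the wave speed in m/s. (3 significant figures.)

Directly: v = fλ.
f = 0.281 kHz = 281.0 Hz; λ = 6630 in = 168.4 m.
v = 47321 m/s

47300 m/s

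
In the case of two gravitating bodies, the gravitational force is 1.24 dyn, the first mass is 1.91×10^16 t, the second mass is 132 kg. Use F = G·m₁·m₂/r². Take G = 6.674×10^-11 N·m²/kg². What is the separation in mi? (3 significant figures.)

From Newton's law of gravitation: r = √(G·m₁m₂/F).
F = 1.24 dyn = 1.240×10^-5 N; m₁ = 1.91×10^16 t = 1.910×10^19 kg; m₂ = 132 kg; G = 6.674×10^-11 N·m²/kg².
r = 1.165×10^8 m
1.165×10^8 m × (1 mi / 1609 m) = 72383 mi

72400 mi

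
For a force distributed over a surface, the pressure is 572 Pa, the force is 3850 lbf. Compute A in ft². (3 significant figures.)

322 ft²

Rearranging P = F/A for A: A = F/P.
P = 572 Pa; F = 3850 lbf = 17126 N.
A = 29.94 m²
29.94 m² × (1 ft² / 0.09290 m²) = 322.3 ft²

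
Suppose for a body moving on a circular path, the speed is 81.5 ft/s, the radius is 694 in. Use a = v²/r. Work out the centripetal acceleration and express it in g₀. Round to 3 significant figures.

3.57 g₀

Directly: a = v²/r.
v = 81.5 ft/s = 24.84 m/s; r = 694 in = 17.63 m.
a = 35.01 m/s²
35.01 m/s² × (1 g₀ / 9.807 m/s²) = 3.570 g₀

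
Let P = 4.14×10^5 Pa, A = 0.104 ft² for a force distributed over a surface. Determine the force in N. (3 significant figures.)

4000 N

Rearranging: F = P·A.
P = 4.14×10^5 Pa; A = 0.104 ft² = 0.009662 m².
F = 4000 N  (the unit combination reduces to kg·m/s² = N)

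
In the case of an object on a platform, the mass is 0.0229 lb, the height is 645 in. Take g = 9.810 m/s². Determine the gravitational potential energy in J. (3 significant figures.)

PE is given directly by: PE = mgh.
m = 0.0229 lb = 0.01039 kg; h = 645 in = 16.38 m; g = 9.810 m/s².
PE = 1.669 J

1.67 J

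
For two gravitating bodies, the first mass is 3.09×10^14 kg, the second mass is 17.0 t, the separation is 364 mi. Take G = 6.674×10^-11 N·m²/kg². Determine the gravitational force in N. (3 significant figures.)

0.00102 N

From Newton's law of gravitation: F = Gm₁m₂/r².
m₁ = 3.09×10^14 kg; m₂ = 17.0 t = 17000 kg; r = 364 mi = 5.858×10^5 m; G = 6.674×10^-11 N·m²/kg².
F = 0.001022 N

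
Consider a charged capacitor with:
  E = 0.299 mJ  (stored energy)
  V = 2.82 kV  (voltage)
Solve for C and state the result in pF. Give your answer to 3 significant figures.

75.2 pF

Solving E = ½C·V² for C: C = 2E/V².
E = 0.299 mJ = 2.990×10^-4 J; V = 2.82 kV = 2820 V.
C = 7.520×10^-11 F
7.520×10^-11 F × (1 pF / 1.000×10^-12 F) = 75.20 pF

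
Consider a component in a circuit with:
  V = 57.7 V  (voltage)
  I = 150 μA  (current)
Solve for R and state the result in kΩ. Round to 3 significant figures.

385 kΩ

From Ohm's law: R = V/I.
V = 57.7 V; I = 150 μA = 1.500×10^-4 A.
R = 3.847×10^5 Ω
3.847×10^5 Ω × (1 kΩ / 1000 Ω) = 384.7 kΩ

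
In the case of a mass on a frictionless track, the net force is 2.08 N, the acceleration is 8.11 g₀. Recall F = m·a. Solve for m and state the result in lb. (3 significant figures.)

From Newton's second law: m = F/a.
F = 2.08 N; a = 8.11 g₀ = 79.53 m/s².
m = 0.02615 kg
0.02615 kg × (1 lb / 0.4536 kg) = 0.05766 lb

0.0577 lb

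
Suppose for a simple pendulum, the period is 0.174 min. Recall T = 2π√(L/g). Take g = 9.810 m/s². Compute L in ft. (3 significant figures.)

Rearranging: L = g·(T/2π)².
T = 0.174 min = 10.44 s; g = 9.810 m/s².
L = 27.08 m
27.08 m × (1 ft / 0.3048 m) = 88.86 ft

88.9 ft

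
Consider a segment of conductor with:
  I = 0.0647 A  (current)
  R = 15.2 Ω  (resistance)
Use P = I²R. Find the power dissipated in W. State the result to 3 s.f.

Directly: P = I²R.
I = 0.0647 A; R = 15.2 Ω.
P = 0.06363 W

0.0636 W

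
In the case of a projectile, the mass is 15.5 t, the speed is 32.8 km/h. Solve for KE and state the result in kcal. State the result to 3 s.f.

Directly: KE = ½mv².
m = 15.5 t = 15500 kg; v = 32.8 km/h = 9.111 m/s.
KE = 6.433×10^5 J  (the unit combination reduces to kg·m²/s² = J)
6.433×10^5 J × (1 kcal / 4184 J) = 153.8 kcal

154 kcal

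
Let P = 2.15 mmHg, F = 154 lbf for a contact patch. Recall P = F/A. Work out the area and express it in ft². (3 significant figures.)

25.7 ft²

Solving P = F/A for A: A = F/P.
P = 2.15 mmHg = 286.6 Pa; F = 154 lbf = 685.0 N.
A = 2.390 m²
2.390 m² × (1 ft² / 0.09290 m²) = 25.72 ft²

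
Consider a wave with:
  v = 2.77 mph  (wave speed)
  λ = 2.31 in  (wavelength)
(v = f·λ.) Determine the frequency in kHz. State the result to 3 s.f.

Rearranging v = f·λ for f: f = v/λ.
v = 2.77 mph = 1.238 m/s; λ = 2.31 in = 0.05867 m.
f = 21.10 Hz
21.10 Hz × (1 kHz / 1000 Hz) = 0.02110 kHz

0.0211 kHz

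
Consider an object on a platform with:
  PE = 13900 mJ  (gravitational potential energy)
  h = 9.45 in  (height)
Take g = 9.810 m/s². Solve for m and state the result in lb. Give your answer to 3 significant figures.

13.0 lb

Rearranging: m = PE/(g·h).
PE = 13900 mJ = 13.90 J; h = 9.45 in = 0.2400 m; g = 9.810 m/s².
m = 5.903 kg
5.903 kg × (1 lb / 0.4536 kg) = 13.01 lb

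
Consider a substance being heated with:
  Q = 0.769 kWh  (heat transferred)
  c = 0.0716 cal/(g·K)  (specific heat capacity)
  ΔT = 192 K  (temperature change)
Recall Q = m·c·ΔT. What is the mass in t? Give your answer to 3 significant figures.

0.0481 t

Solving Q = m·c·ΔT for m: m = Q/(c·ΔT).
Q = 0.769 kWh = 2.768×10^6 J; c = 0.0716 cal/(g·K) = 299.6 J/(kg·K); ΔT = 192 K.
m = 48.13 kg
48.13 kg × (1 t / 1000 kg) = 0.04813 t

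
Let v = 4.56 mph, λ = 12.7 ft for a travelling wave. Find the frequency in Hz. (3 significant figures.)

Rearranging v = f·λ for f: f = v/λ.
v = 4.56 mph = 2.039 m/s; λ = 12.7 ft = 3.871 m.
f = 0.5266 Hz

0.527 Hz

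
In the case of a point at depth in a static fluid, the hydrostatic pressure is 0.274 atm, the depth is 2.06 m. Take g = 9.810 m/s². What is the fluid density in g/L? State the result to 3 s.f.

Rearranging P = ρ·g·h for ρ: ρ = P/(g·h).
P = 0.274 atm = 27763 Pa; h = 2.06 m; g = 9.810 m/s².
ρ = 1374 kg/m³
Since 1 g/L = 1 kg/m³, 1374 g/L.

1370 g/L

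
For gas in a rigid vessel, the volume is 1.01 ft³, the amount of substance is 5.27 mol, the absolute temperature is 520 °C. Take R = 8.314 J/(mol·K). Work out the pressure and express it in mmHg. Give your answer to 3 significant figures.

9110 mmHg

From the ideal-gas law: P = nRT/V.
V = 1.01 ft³ = 0.02860 m³; n = 5.27 mol; T = 520 °C = 793.1 K; R = 8.314 J/(mol·K).
P = 1.215×10^6 Pa
1.215×10^6 Pa × (1 mmHg / 133.3 Pa) = 9114 mmHg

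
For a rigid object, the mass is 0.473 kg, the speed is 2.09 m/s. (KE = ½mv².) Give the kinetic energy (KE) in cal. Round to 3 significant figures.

0.247 cal

Directly: KE = ½mv².
m = 0.473 kg; v = 2.09 m/s.
KE = 1.033 J  (the unit combination reduces to kg·m²/s² = J)
1.033 J × (1 cal / 4.184 J) = 0.2469 cal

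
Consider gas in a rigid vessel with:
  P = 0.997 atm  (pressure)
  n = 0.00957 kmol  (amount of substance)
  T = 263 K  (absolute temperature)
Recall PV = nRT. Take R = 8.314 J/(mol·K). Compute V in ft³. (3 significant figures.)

7.32 ft³

Rearranging: V = nRT/P.
P = 0.997 atm = 1.010×10^5 Pa; n = 0.00957 kmol = 9.570 mol; T = 263 K; R = 8.314 J/(mol·K).
V = 0.2071 m³
0.2071 m³ × (1 ft³ / 0.02832 m³) = 7.315 ft³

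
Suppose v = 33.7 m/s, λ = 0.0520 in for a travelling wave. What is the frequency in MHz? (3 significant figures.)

Solving v = f·λ for f: f = v/λ.
v = 33.7 m/s; λ = 0.0520 in = 0.001321 m.
f = 25515 Hz
25515 Hz × (1 MHz / 1.000×10^6 Hz) = 0.02551 MHz

0.0255 MHz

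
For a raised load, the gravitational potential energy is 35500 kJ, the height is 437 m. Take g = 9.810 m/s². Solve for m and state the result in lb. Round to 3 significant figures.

18300 lb

Rearranging: m = PE/(g·h).
PE = 35500 kJ = 3.550×10^7 J; h = 437 m; g = 9.810 m/s².
m = 8281 kg
8281 kg × (1 lb / 0.4536 kg) = 18256 lb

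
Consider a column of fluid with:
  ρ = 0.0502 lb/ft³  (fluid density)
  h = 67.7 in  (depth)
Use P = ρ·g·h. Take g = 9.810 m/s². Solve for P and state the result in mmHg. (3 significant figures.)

Directly: P = ρgh.
ρ = 0.0502 lb/ft³ = 0.8041 kg/m³; h = 67.7 in = 1.720 m; g = 9.810 m/s².
P = 13.56 Pa  (the unit combination reduces to kg/(m·s²) = Pa)
13.56 Pa × (1 mmHg / 133.3 Pa) = 0.1017 mmHg

0.102 mmHg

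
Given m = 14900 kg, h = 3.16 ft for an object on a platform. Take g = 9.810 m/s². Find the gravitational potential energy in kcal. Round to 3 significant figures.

33.6 kcal

Directly: PE = mgh.
m = 14900 kg; h = 3.16 ft = 0.9632 m; g = 9.810 m/s².
PE = 1.408×10^5 J
1.408×10^5 J × (1 kcal / 4184 J) = 33.65 kcal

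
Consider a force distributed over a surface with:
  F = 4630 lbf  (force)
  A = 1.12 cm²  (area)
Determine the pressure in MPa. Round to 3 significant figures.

184 MPa

Directly: P = F/A.
F = 4630 lbf = 20595 N; A = 1.12 cm² = 1.120×10^-4 m².
P = 1.839×10^8 Pa
1.839×10^8 Pa × (1 MPa / 1.000×10^6 Pa) = 183.9 MPa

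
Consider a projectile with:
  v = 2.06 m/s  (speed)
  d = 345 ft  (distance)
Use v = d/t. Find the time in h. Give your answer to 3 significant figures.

Rearranging: t = d/v.
v = 2.06 m/s; d = 345 ft = 105.2 m.
t = 51.05 s
51.05 s × (1 h / 3600 s) = 0.01418 h

0.0142 h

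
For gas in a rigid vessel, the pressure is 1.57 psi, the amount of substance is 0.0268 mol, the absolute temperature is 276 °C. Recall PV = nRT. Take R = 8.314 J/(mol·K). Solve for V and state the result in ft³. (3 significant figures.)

From the ideal-gas law: V = nRT/P.
P = 1.57 psi = 10825 Pa; n = 0.0268 mol; T = 276 °C = 549.1 K; R = 8.314 J/(mol·K).
V = 0.01130 m³
0.01130 m³ × (1 ft³ / 0.02832 m³) = 0.3992 ft³

0.399 ft³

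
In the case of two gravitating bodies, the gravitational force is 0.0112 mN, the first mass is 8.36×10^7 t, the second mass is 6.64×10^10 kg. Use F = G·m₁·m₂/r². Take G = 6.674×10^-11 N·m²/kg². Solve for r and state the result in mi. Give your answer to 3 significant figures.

1.13×10^5 mi

From Newton's law of gravitation: r = √(G·m₁m₂/F).
F = 0.0112 mN = 1.120×10^-5 N; m₁ = 8.36×10^7 t = 8.360×10^10 kg; m₂ = 6.64×10^10 kg; G = 6.674×10^-11 N·m²/kg².
r = 1.819×10^8 m
1.819×10^8 m × (1 mi / 1609 m) = 1.130×10^5 mi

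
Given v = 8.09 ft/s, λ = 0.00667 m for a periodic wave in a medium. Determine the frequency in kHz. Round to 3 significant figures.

0.370 kHz

Rearranging v = f·λ for f: f = v/λ.
v = 8.09 ft/s = 2.466 m/s; λ = 0.00667 m.
f = 369.7 Hz
369.7 Hz × (1 kHz / 1000 Hz) = 0.3697 kHz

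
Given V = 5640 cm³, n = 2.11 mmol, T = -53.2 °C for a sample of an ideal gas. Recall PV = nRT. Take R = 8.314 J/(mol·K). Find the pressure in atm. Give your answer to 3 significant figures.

0.00675 atm

Directly: P = nRT/V.
V = 5640 cm³ = 0.005640 m³; n = 2.11 mmol = 0.002110 mol; T = -53.2 °C = 219.9 K; R = 8.314 J/(mol·K).
P = 684.1 Pa
684.1 Pa × (1 atm / 1.013×10^5 Pa) = 0.006752 atm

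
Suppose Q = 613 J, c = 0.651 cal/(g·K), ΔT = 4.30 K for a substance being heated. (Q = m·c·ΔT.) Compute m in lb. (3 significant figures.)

Rearranging: m = Q/(c·ΔT).
Q = 613 J; c = 0.651 cal/(g·K) = 2724 J/(kg·K); ΔT = 4.30 K.
m = 0.05234 kg
0.05234 kg × (1 lb / 0.4536 kg) = 0.1154 lb

0.115 lb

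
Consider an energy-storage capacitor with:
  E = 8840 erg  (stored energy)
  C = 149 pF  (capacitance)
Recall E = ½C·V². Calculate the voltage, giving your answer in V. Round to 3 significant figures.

Rearranging: V = √(2E/C).
E = 8840 erg = 8.840×10^-4 J; C = 149 pF = 1.490×10^-10 F.
V = 3445 V

3440 V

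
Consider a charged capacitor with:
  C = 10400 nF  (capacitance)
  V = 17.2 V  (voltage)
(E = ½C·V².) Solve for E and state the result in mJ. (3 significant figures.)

1.54 mJ

Directly: E = ½CV².
C = 10400 nF = 1.040×10^-5 F; V = 17.2 V.
E = 0.001538 J
0.001538 J × (1 mJ / 0.001000 J) = 1.538 mJ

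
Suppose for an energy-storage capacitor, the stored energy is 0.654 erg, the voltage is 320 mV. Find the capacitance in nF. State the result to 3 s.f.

1280 nF

Rearranging E = ½C·V² for C: C = 2E/V².
E = 0.654 erg = 6.540×10^-8 J; V = 320 mV = 0.3200 V.
C = 1.277×10^-6 F
1.277×10^-6 F × (1 nF / 1.000×10^-9 F) = 1277 nF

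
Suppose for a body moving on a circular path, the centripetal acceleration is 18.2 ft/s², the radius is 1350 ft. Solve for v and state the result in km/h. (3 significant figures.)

172 km/h

Rearranging a = v²/r for v: v = √(a·r).
a = 18.2 ft/s² = 5.547 m/s²; r = 1350 ft = 411.5 m.
v = 47.78 m/s
47.78 m/s × (1 km/h / 0.2778 m/s) = 172.0 km/h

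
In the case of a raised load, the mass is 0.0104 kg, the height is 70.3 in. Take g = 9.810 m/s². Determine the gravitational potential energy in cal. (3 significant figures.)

PE is given directly by: PE = mgh.
m = 0.0104 kg; h = 70.3 in = 1.786 m; g = 9.810 m/s².
PE = 0.1822 J
0.1822 J × (1 cal / 4.184 J) = 0.04354 cal

0.0435 cal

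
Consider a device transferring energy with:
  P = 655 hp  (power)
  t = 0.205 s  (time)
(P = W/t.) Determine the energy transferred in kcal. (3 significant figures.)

Rearranging P = W/t for W: W = P·t.
P = 655 hp = 4.884×10^5 W; t = 0.205 s.
W = 1.001×10^5 J
1.001×10^5 J × (1 kcal / 4184 J) = 23.93 kcal

23.9 kcal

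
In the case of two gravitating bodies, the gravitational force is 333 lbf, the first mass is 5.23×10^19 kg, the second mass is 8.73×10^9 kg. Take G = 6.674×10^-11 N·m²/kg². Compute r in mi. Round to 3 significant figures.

Rearranging F = G·m₁·m₂/r² for r: r = √(G·m₁m₂/F).
F = 333 lbf = 1481 N; m₁ = 5.23×10^19 kg; m₂ = 8.73×10^9 kg; G = 6.674×10^-11 N·m²/kg².
r = 1.434×10^8 m
1.434×10^8 m × (1 mi / 1609 m) = 89122 mi

89100 mi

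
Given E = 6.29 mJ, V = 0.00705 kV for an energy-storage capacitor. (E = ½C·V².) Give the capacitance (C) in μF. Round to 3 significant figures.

253 μF

Rearranging: C = 2E/V².
E = 6.29 mJ = 0.006290 J; V = 0.00705 kV = 7.050 V.
C = 2.531×10^-4 F
2.531×10^-4 F × (1 μF / 1.000×10^-6 F) = 253.1 μF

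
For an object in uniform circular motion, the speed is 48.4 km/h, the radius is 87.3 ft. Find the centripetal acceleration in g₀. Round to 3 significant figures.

a is given directly by: a = v²/r.
v = 48.4 km/h = 13.44 m/s; r = 87.3 ft = 26.61 m.
a = 6.793 m/s²
6.793 m/s² × (1 g₀ / 9.807 m/s²) = 0.6927 g₀

0.693 g₀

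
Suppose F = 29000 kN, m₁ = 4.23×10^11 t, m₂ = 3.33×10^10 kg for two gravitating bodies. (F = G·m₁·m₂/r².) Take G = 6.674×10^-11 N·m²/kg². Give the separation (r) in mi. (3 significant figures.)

3.54 mi

Rearranging: r = √(G·m₁m₂/F).
F = 29000 kN = 2.900×10^7 N; m₁ = 4.23×10^11 t = 4.230×10^14 kg; m₂ = 3.33×10^10 kg; G = 6.674×10^-11 N·m²/kg².
r = 5694 m
5694 m × (1 mi / 1609 m) = 3.538 mi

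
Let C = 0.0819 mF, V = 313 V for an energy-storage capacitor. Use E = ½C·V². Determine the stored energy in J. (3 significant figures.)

4.01 J

Directly: E = ½CV².
C = 0.0819 mF = 8.190×10^-5 F; V = 313 V.
E = 4.012 J  (the unit combination reduces to kg·m²/s² = J)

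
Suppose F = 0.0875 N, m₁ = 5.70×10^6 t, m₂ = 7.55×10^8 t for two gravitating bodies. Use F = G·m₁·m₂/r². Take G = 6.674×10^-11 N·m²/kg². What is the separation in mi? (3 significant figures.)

From Newton's law of gravitation: r = √(G·m₁m₂/F).
F = 0.0875 N; m₁ = 5.70×10^6 t = 5.700×10^9 kg; m₂ = 7.55×10^8 t = 7.550×10^11 kg; G = 6.674×10^-11 N·m²/kg².
r = 1.812×10^6 m
1.812×10^6 m × (1 mi / 1609 m) = 1126 mi

1130 mi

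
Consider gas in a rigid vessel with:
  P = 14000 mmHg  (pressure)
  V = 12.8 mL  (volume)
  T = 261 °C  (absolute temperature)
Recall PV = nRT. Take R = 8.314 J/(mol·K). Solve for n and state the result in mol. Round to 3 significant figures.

0.00538 mol

From the ideal-gas law: n = PV/(RT).
P = 14000 mmHg = 1.867×10^6 Pa; V = 12.8 mL = 1.280×10^-5 m³; T = 261 °C = 534.1 K; R = 8.314 J/(mol·K).
n = 0.005380 mol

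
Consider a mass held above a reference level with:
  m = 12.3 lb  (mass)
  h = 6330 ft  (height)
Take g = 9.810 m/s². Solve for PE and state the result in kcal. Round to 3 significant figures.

PE is given directly by: PE = mgh.
m = 12.3 lb = 5.579 kg; h = 6330 ft = 1929 m; g = 9.810 m/s².
PE = 1.056×10^5 J  (the unit combination reduces to kg·m²/s² = J)
1.056×10^5 J × (1 kcal / 4184 J) = 25.24 kcal

25.2 kcal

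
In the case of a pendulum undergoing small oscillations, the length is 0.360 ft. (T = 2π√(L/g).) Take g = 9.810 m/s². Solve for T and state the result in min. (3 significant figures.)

0.0111 min

T is given directly by: T = 2π√(L/g).
L = 0.360 ft = 0.1097 m; g = 9.810 m/s².
T = 0.6645 s
0.6645 s × (1 min / 60.00 s) = 0.01108 min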